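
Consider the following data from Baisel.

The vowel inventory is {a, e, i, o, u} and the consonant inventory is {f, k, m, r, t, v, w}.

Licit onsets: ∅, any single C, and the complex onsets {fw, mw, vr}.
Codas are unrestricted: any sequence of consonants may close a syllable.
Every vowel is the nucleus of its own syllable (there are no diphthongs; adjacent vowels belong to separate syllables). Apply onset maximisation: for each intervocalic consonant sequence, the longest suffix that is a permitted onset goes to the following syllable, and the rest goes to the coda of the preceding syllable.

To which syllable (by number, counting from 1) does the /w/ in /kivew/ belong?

2

The vowels are i, e — 2 nuclei, so 2 syllables.
V1 /i/ – V2 /e/: just /v/ — single C goes to the following onset.
Result: ki.vew.
The /w/ is in the coda of syllable 2 (/vew/).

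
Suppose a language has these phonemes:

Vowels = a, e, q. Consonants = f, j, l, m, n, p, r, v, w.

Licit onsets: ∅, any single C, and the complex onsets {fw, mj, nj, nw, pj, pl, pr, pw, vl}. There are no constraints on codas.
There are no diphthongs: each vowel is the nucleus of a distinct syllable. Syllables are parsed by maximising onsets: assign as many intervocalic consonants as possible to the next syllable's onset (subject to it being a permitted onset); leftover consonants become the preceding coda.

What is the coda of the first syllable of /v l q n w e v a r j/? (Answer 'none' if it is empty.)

Nuclei (vowels): q, e, a → 3 syllables.
σ1/σ2 boundary: /nw/ is a licit onset in full, so it all attaches to the next syllable.
σ2/σ3 boundary: just /v/ — single C goes to the following onset.
So the parse is vlq.nwe.varj.
Syllable 1 is /vlq/: onset /vl/, nucleus /q/, coda ∅.

none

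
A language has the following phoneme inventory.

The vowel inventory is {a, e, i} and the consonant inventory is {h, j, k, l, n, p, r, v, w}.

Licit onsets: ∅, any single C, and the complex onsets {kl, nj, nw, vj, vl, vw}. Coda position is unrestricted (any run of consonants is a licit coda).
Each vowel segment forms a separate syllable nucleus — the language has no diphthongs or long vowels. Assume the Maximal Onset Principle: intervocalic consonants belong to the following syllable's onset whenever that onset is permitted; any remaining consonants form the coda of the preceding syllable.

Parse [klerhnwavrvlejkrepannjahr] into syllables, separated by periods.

klerh.nwavr.vlejk.re.pan.njahr

The vowels are e, a, e, e, a, a — 6 nuclei, so 6 syllables.
σ1/σ2 boundary: /rhnw/ splits as /rh/ + /nw/ (/nw/ is the longest suffix that is a licit onset).
σ2/σ3 boundary: cluster /vrvl/ — the longest permitted-onset suffix is /vl/; onset = /vl/, preceding coda = /vr/.
σ3/σ4 boundary: /jkr/ — longest licit onset from the right is /r/, leaving /jk/ as coda.
σ4/σ5 boundary: /p/ is a single consonant, so it becomes the next onset.
σ5/σ6 boundary: /nnj/ splits as /n/ + /nj/ (/nj/ is the longest suffix that is a licit onset).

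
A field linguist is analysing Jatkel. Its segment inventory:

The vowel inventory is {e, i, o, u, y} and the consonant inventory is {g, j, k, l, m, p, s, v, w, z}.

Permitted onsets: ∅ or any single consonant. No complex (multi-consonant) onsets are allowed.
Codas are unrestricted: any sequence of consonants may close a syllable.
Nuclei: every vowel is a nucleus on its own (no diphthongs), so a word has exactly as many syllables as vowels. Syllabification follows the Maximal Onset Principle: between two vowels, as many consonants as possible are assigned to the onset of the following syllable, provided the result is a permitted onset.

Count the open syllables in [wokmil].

Vowels present: o, i; each is a nucleus, giving 2 syllables.
/o…i/ gap (V1→V2): /km/; trying suffixes from longest down, /m/ is the first permitted one, so coda /k/ | onset /m/.
Result: wok.mil.
Classifying each syllable: /wok/ (closed), /mil/ (closed).
Open syllables: 0.

0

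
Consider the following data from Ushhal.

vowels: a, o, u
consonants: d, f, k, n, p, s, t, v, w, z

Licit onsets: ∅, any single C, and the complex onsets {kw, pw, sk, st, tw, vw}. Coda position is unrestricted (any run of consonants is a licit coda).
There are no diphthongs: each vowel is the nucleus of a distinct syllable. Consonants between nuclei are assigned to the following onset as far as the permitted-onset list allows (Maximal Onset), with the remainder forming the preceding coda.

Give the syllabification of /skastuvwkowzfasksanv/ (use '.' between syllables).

ska.stuvw.kowz.fask.sanv

Nuclei (vowels): a, u, o, a, a → 5 syllables.
Between /a/ (V1) and /u/ (V2): cluster /st/ — /st/ is itself a permitted onset, so the whole cluster goes right; preceding coda = ∅.
Between /u/ (V2) and /o/ (V3): /vwk/; trying suffixes from longest down, /k/ is the first permitted one, so coda /vw/ | onset /k/.
Between /o/ (V3) and /a/ (V4): cluster /wzf/ — the longest permitted-onset suffix is /f/; onset = /f/, preceding coda = /wz/.
Between /a/ (V4) and /a/ (V5): /sks/ — longest licit onset from the right is /s/, leaving /sk/ as coda.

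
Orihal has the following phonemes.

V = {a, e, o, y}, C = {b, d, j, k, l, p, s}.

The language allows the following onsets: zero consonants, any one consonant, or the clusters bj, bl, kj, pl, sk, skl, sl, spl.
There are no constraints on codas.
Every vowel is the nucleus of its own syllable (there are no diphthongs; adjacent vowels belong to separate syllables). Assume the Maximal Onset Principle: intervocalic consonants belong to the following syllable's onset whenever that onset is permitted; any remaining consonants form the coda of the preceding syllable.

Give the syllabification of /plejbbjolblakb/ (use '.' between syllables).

plejb.bjol.blakb

Vowels present: e, o, a; each is a nucleus, giving 3 syllables.
/e…o/ gap (V1→V2): /jbbj/; trying suffixes from longest down, /bj/ is the first permitted one, so coda /jb/ | onset /bj/.
/o…a/ gap (V2→V3): /lbl/ splits as /l/ + /bl/ (/bl/ is the longest suffix that is a licit onset).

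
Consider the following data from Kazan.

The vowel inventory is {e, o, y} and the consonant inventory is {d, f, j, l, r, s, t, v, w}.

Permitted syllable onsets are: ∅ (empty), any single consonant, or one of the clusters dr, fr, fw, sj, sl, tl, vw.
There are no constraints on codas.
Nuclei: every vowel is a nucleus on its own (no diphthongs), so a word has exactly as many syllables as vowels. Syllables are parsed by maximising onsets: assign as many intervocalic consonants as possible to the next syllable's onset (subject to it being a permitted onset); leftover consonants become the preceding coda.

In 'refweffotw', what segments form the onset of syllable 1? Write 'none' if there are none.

Nuclei (vowels): e, e, o → 3 syllables.
/e…e/ gap (V1→V2): /fw/ is a licit onset in full, so it all attaches to the next syllable.
/e…o/ gap (V2→V3): cluster /ff/ — the longest permitted-onset suffix is /f/; onset = /f/, preceding coda = /f/.
So the parse is re.fwef.fotw.
Syllable 1 is /re/: onset /r/, nucleus /e/, coda ∅.

r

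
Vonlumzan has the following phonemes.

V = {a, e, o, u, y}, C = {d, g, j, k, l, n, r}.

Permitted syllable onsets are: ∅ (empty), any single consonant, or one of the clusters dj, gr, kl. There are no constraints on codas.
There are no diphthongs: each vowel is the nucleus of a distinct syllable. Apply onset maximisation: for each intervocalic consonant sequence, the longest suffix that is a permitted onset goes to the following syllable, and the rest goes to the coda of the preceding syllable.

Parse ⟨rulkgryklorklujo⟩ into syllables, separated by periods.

The vowels are u, y, o, u, o — 5 nuclei, so 5 syllables.
Between /u/ (V1) and /y/ (V2): /lkgr/ — longest licit onset from the right is /gr/, leaving /lk/ as coda.
Between /y/ (V2) and /o/ (V3): /kl/ — entire cluster is a permitted onset → onset /kl/, coda ∅.
Between /o/ (V3) and /u/ (V4): cluster /rkl/ — the longest permitted-onset suffix is /kl/; onset = /kl/, preceding coda = /r/.
Between /u/ (V4) and /o/ (V5): /j/ is a single consonant, so it becomes the next onset.

rulk.gry.klor.klu.jo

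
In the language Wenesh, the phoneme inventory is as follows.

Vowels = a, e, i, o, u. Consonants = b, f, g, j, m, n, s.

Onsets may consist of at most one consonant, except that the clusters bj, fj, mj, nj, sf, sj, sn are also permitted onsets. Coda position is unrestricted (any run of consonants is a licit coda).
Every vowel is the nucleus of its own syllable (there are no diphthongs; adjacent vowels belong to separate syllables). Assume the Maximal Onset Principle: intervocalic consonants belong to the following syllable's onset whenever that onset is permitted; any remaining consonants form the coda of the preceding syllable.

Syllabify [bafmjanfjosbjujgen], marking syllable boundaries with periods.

The vowels are a, a, o, u, e — 5 nuclei, so 5 syllables.
V1 /a/ – V2 /a/: /fmj/ — longest licit onset from the right is /mj/, leaving /f/ as coda.
V2 /a/ – V3 /o/: /nfj/ splits as /n/ + /fj/ (/fj/ is the longest suffix that is a licit onset).
V3 /o/ – V4 /u/: /sbj/; trying suffixes from longest down, /bj/ is the first permitted one, so coda /s/ | onset /bj/.
V4 /u/ – V5 /e/: /jg/ — longest licit onset from the right is /g/, leaving /j/ as coda.

baf.mjan.fjos.bjuj.gen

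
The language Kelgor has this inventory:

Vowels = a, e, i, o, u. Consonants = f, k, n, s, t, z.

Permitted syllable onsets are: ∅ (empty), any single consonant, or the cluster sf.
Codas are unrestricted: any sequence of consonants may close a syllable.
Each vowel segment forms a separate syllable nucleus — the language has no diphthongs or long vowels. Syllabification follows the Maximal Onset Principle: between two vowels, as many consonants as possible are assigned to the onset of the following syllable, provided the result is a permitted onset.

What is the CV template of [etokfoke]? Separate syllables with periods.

V.CVC.CV.CV

The vowels are e, o, o, e — 4 nuclei, so 4 syllables.
σ1/σ2 boundary: /t/ is a single consonant, so it becomes the next onset.
σ2/σ3 boundary: cluster /kf/ — the longest permitted-onset suffix is /f/; onset = /f/, preceding coda = /k/.
σ3/σ4 boundary: /k/ → onset of the next syllable (single consonants are always licit onsets).
So the parse is e.tok.fo.ke.
Mapping each syllable to C/V: /e/ → V, /tok/ → CVC, /fo/ → CV, /ke/ → CV.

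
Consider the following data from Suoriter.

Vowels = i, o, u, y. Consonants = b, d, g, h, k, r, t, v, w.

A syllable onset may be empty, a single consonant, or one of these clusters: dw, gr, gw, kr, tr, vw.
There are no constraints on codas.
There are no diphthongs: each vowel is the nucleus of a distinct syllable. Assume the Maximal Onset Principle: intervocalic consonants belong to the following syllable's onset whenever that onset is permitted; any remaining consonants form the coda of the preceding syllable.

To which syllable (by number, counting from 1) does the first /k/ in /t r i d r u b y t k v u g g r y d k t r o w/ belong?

Nuclei (vowels): i, u, y, u, y, o → 6 syllables.
σ1/σ2 boundary: /dr/; trying suffixes from longest down, /r/ is the first permitted one, so coda /d/ | onset /r/.
σ2/σ3 boundary: /b/ is a single consonant, so it becomes the next onset.
σ3/σ4 boundary: cluster /tkv/ — the longest permitted-onset suffix is /v/; onset = /v/, preceding coda = /tk/.
σ4/σ5 boundary: /ggr/ splits as /g/ + /gr/ (/gr/ is the longest suffix that is a licit onset).
σ5/σ6 boundary: /dktr/ splits as /dk/ + /tr/ (/tr/ is the longest suffix that is a licit onset).
Result: trid.ru.bytk.vug.grydk.trow.
The first /k/ is in the coda of syllable 3 (/bytk/).

3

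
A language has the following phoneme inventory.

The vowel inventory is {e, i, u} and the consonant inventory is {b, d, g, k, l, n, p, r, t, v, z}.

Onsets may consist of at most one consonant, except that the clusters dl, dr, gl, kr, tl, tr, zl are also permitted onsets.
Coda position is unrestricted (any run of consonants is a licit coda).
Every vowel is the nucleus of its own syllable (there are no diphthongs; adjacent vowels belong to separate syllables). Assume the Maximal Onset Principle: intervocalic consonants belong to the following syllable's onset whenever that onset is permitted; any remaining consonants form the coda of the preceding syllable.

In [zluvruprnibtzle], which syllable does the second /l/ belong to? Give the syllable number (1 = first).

4

Vowels present: u, u, i, e; each is a nucleus, giving 4 syllables.
Between /u/ (V1) and /u/ (V2): /vr/ — longest licit onset from the right is /r/, leaving /v/ as coda.
Between /u/ (V2) and /i/ (V3): /prn/; trying suffixes from longest down, /n/ is the first permitted one, so coda /pr/ | onset /n/.
Between /i/ (V3) and /e/ (V4): /btzl/; trying suffixes from longest down, /zl/ is the first permitted one, so coda /bt/ | onset /zl/.
Putting it together: zluv.rupr.nibt.zle.
The second /l/ is in the onset of syllable 4 (/zle/).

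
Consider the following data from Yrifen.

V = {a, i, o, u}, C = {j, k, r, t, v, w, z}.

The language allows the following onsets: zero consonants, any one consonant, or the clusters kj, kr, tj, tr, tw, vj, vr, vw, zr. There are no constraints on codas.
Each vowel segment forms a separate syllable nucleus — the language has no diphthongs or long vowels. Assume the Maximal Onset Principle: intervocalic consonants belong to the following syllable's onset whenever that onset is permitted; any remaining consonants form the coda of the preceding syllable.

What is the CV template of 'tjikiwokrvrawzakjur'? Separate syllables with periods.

Vowels present: i, i, o, a, a, u; each is a nucleus, giving 6 syllables.
σ1/σ2 boundary: /k/ is a single consonant, so it becomes the next onset.
σ2/σ3 boundary: /w/ → onset of the next syllable (single consonants are always licit onsets).
σ3/σ4 boundary: /krvr/ splits as /kr/ + /vr/ (/vr/ is the longest suffix that is a licit onset).
σ4/σ5 boundary: cluster /wz/ — the longest permitted-onset suffix is /z/; onset = /z/, preceding coda = /w/.
σ5/σ6 boundary: /kj/ is a licit onset in full, so it all attaches to the next syllable.
Syllabification: tji.ki.wokr.vraw.za.kjur.
Mapping each syllable to C/V: /tji/ → CCV, /ki/ → CV, /wokr/ → CVCC, /vraw/ → CCVC, /za/ → CV, /kjur/ → CCVC.

CCV.CV.CVCC.CCVC.CV.CCVC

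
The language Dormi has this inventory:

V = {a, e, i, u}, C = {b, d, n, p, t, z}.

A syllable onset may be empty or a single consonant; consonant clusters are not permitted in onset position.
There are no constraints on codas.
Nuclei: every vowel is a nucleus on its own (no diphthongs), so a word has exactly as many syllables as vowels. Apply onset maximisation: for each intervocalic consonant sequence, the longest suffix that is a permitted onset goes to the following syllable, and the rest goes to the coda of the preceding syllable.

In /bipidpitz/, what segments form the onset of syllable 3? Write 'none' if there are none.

The vowels are i, i, i — 3 nuclei, so 3 syllables.
/i…i/ gap (V1→V2): /p/ is a single consonant, so it becomes the next onset.
/i…i/ gap (V2→V3): /dp/ — longest licit onset from the right is /p/, leaving /d/ as coda.
Syllabification: bi.pid.pitz.
Syllable 3 is /pitz/: onset /p/, nucleus /i/, coda /tz/.

p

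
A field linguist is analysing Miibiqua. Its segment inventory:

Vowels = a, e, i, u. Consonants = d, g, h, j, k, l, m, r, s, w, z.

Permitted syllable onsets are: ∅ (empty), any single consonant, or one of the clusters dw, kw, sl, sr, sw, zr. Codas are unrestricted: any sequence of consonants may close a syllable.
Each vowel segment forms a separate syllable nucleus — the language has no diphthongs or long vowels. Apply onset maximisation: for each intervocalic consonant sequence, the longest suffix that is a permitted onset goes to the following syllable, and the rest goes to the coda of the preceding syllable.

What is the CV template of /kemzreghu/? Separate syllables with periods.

CVC.CCVC.CV

Vowels present: e, e, u; each is a nucleus, giving 3 syllables.
/e…e/ gap (V1→V2): cluster /mzr/ — the longest permitted-onset suffix is /zr/; onset = /zr/, preceding coda = /m/.
/e…u/ gap (V2→V3): /gh/; trying suffixes from longest down, /h/ is the first permitted one, so coda /g/ | onset /h/.
Result: kem.zreg.hu.
Mapping each syllable to C/V: /kem/ → CVC, /zreg/ → CCVC, /hu/ → CV.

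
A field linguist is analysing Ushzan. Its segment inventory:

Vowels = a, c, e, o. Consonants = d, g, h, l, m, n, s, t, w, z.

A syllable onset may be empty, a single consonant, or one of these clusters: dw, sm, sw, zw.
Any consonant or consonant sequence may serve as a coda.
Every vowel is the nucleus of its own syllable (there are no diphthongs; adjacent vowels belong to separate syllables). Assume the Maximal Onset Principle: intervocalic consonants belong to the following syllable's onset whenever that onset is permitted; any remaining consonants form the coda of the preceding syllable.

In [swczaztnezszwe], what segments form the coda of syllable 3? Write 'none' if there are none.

Vowels present: c, a, e, e; each is a nucleus, giving 4 syllables.
Between /c/ (V1) and /a/ (V2): just /z/ — single C goes to the following onset.
Between /a/ (V2) and /e/ (V3): cluster /ztn/ — the longest permitted-onset suffix is /n/; onset = /n/, preceding coda = /zt/.
Between /e/ (V3) and /e/ (V4): /zszw/ splits as /zs/ + /zw/ (/zw/ is the longest suffix that is a licit onset).
Result: swc.zazt.nezs.zwe.
Syllable 3 is /nezs/: onset /n/, nucleus /e/, coda /zs/.

zs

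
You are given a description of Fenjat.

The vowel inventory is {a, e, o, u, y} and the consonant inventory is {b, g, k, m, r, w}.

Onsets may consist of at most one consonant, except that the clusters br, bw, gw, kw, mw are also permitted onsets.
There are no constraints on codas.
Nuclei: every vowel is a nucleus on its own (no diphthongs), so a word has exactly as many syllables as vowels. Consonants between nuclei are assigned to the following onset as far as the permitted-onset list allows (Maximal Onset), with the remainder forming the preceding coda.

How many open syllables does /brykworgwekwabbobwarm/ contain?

Nuclei (vowels): y, o, e, a, o, a → 6 syllables.
V1 /y/ – V2 /o/: /kw/ — entire cluster is a permitted onset → onset /kw/, coda ∅.
V2 /o/ – V3 /e/: cluster /rgw/ — the longest permitted-onset suffix is /gw/; onset = /gw/, preceding coda = /r/.
V3 /e/ – V4 /a/: /kw/ is a licit onset in full, so it all attaches to the next syllable.
V4 /a/ – V5 /o/: /bb/ splits as /b/ + /b/ (/b/ is the longest suffix that is a licit onset).
V5 /o/ – V6 /a/: cluster /bw/ — /bw/ is itself a permitted onset, so the whole cluster goes right; preceding coda = ∅.
So the parse is bry.kwor.gwe.kwab.bo.bwarm.
Classifying each syllable: /bry/ (open), /kwor/ (closed), /gwe/ (open), /kwab/ (closed), /bo/ (open), /bwarm/ (closed).
Open syllables: 3.

3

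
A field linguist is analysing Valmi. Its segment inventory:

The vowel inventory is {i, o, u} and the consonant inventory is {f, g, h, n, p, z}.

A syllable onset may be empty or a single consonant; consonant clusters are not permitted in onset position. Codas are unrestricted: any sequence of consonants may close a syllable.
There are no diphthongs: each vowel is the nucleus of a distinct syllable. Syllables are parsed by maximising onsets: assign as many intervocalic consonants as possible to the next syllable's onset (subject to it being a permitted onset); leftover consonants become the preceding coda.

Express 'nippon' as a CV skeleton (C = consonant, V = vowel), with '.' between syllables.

Vowels present: i, o; each is a nucleus, giving 2 syllables.
Between /i/ (V1) and /o/ (V2): cluster /pp/ — the longest permitted-onset suffix is /p/; onset = /p/, preceding coda = /p/.
Putting it together: nip.pon.
Mapping each syllable to C/V: /nip/ → CVC, /pon/ → CVC.

CVC.CVC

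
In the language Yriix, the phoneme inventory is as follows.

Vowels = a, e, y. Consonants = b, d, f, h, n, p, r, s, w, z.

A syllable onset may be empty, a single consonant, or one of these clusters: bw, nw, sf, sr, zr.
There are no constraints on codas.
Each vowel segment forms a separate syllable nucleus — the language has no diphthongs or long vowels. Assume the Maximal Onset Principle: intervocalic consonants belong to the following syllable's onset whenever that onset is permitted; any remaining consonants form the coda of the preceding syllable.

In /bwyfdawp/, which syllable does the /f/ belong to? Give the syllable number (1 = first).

1

The vowels are y, a — 2 nuclei, so 2 syllables.
σ1/σ2 boundary: /fd/ splits as /f/ + /d/ (/d/ is the longest suffix that is a licit onset).
Putting it together: bwyf.dawp.
The /f/ is in the coda of syllable 1 (/bwyf/).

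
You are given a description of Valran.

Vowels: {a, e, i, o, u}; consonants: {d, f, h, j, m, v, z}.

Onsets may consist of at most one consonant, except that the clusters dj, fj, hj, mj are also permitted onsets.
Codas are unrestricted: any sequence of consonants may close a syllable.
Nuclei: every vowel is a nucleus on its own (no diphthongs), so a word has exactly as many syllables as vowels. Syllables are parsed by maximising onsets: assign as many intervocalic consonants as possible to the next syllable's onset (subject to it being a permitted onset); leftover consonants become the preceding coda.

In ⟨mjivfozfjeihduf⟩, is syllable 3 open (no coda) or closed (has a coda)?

open

Nuclei (vowels): i, o, e, i, u → 5 syllables.
V1 /i/ – V2 /o/: /vf/ splits as /v/ + /f/ (/f/ is the longest suffix that is a licit onset).
V2 /o/ – V3 /e/: /zfj/ — longest licit onset from the right is /fj/, leaving /z/ as coda.
V3 /e/ – V4 /i/: hiatus — the boundary sits between the two vowels.
V4 /i/ – V5 /u/: /hd/; trying suffixes from longest down, /d/ is the first permitted one, so coda /h/ | onset /d/.
Syllabification: mjiv.foz.fje.ih.duf.
Syllable 3 is /fje/; it ends in its nucleus with no coda, so it is open.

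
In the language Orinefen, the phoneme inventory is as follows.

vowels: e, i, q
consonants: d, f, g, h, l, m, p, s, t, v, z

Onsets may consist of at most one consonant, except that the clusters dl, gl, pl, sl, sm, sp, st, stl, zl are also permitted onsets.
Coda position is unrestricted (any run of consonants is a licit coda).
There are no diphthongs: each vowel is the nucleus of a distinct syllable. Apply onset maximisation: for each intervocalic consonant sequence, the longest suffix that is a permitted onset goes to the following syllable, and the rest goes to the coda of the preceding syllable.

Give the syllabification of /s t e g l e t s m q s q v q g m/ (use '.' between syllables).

ste.glet.smq.sq.vqgm

The vowels are e, e, q, q, q — 5 nuclei, so 5 syllables.
/e…e/ gap (V1→V2): cluster /gl/ — /gl/ is itself a permitted onset, so the whole cluster goes right; preceding coda = ∅.
/e…q/ gap (V2→V3): /tsm/ splits as /t/ + /sm/ (/sm/ is the longest suffix that is a licit onset).
/q…q/ gap (V3→V4): /s/ → onset of the next syllable (single consonants are always licit onsets).
/q…q/ gap (V4→V5): /v/ is a single consonant, so it becomes the next onset.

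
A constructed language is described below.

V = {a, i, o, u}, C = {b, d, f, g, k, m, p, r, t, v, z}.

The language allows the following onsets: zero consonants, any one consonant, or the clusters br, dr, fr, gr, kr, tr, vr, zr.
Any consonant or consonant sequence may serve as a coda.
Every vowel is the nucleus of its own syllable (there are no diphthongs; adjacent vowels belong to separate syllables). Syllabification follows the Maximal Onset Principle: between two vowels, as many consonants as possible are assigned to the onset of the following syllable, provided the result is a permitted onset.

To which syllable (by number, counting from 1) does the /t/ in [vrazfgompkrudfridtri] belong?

The vowels are a, o, u, i, i — 5 nuclei, so 5 syllables.
/a…o/ gap (V1→V2): cluster /zfg/ — the longest permitted-onset suffix is /g/; onset = /g/, preceding coda = /zf/.
/o…u/ gap (V2→V3): cluster /mpkr/ — the longest permitted-onset suffix is /kr/; onset = /kr/, preceding coda = /mp/.
/u…i/ gap (V3→V4): /dfr/ splits as /d/ + /fr/ (/fr/ is the longest suffix that is a licit onset).
/i…i/ gap (V4→V5): /dtr/ splits as /d/ + /tr/ (/tr/ is the longest suffix that is a licit onset).
Putting it together: vrazf.gomp.krud.frid.tri.
The /t/ is in the onset of syllable 5 (/tri/).

5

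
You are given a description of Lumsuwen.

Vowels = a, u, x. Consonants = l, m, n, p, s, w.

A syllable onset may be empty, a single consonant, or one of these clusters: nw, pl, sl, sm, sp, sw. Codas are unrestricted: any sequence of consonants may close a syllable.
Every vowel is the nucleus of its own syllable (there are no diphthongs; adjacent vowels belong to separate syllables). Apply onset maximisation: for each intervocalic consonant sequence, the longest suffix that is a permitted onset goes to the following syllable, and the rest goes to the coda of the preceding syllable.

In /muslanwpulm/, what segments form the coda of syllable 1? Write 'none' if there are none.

The vowels are u, a, u — 3 nuclei, so 3 syllables.
σ1/σ2 boundary: cluster /sl/ — /sl/ is itself a permitted onset, so the whole cluster goes right; preceding coda = ∅.
σ2/σ3 boundary: /nwp/ — longest licit onset from the right is /p/, leaving /nw/ as coda.
Result: mu.slanw.pulm.
Syllable 1 is /mu/: onset /m/, nucleus /u/, coda ∅.

none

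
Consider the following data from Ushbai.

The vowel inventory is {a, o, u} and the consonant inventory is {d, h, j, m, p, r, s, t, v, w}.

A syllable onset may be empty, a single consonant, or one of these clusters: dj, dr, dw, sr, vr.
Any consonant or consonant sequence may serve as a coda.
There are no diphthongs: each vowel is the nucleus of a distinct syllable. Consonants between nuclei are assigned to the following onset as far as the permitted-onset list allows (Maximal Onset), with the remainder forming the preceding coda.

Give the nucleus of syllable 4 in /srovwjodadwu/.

u

The vowels are o, o, a, u — 4 nuclei, so 4 syllables.
The fourth nucleus (vowel 4 from the left) is /u/.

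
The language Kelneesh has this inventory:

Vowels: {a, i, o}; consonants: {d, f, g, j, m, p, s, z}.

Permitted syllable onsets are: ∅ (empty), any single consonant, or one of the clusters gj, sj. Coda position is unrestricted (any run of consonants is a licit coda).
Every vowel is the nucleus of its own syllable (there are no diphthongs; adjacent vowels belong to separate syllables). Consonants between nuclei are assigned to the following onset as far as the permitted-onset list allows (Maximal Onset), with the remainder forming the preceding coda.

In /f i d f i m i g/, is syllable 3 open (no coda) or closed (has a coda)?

Vowels present: i, i, i; each is a nucleus, giving 3 syllables.
V1 /i/ – V2 /i/: /df/ splits as /d/ + /f/ (/f/ is the longest suffix that is a licit onset).
V2 /i/ – V3 /i/: /m/ → onset of the next syllable (single consonants are always licit onsets).
So the parse is fid.fi.mig.
Syllable 3 is /mig/ with coda /g/, so it is closed.

closed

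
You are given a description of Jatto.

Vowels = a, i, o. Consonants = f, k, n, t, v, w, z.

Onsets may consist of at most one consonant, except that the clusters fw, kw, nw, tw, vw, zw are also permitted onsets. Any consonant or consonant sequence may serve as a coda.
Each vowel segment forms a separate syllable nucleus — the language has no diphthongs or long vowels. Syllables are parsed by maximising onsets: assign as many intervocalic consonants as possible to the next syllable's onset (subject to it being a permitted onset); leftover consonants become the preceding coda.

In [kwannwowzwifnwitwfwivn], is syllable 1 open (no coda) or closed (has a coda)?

closed

Nuclei (vowels): a, o, i, i, i → 5 syllables.
V1 /a/ – V2 /o/: /nnw/ splits as /n/ + /nw/ (/nw/ is the longest suffix that is a licit onset).
V2 /o/ – V3 /i/: /wzw/; trying suffixes from longest down, /zw/ is the first permitted one, so coda /w/ | onset /zw/.
V3 /i/ – V4 /i/: /fnw/ — longest licit onset from the right is /nw/, leaving /f/ as coda.
V4 /i/ – V5 /i/: /twfw/ — longest licit onset from the right is /fw/, leaving /tw/ as coda.
Syllabification: kwan.nwow.zwif.nwitw.fwivn.
Syllable 1 is /kwan/ with coda /n/, so it is closed.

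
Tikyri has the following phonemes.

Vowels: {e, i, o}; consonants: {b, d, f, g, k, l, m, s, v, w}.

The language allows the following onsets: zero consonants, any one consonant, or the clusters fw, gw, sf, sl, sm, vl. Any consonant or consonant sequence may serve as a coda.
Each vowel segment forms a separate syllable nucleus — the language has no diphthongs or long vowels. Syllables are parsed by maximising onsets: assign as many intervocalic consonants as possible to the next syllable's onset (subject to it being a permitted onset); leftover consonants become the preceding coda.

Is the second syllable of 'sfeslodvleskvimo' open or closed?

The vowels are e, o, e, i, o — 5 nuclei, so 5 syllables.
/e…o/ gap (V1→V2): cluster /sl/ — /sl/ is itself a permitted onset, so the whole cluster goes right; preceding coda = ∅.
/o…e/ gap (V2→V3): /dvl/; trying suffixes from longest down, /vl/ is the first permitted one, so coda /d/ | onset /vl/.
/e…i/ gap (V3→V4): cluster /skv/ — the longest permitted-onset suffix is /v/; onset = /v/, preceding coda = /sk/.
/i…o/ gap (V4→V5): /m/ is a single consonant, so it becomes the next onset.
So the parse is sfe.slod.vlesk.vi.mo.
Syllable 2 is /slod/ with coda /d/, so it is closed.

closed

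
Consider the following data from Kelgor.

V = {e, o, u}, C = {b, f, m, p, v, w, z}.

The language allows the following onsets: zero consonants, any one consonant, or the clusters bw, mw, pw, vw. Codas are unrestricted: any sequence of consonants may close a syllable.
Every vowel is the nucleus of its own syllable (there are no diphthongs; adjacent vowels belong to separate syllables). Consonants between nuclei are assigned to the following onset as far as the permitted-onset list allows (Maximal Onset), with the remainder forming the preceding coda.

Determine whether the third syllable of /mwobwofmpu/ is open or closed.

open

Nuclei (vowels): o, o, u → 3 syllables.
/o…o/ gap (V1→V2): /bw/ — entire cluster is a permitted onset → onset /bw/, coda ∅.
/o…u/ gap (V2→V3): /fmp/ splits as /fm/ + /p/ (/p/ is the longest suffix that is a licit onset).
Result: mwo.bwofm.pu.
Syllable 3 is /pu/; it ends in its nucleus with no coda, so it is open.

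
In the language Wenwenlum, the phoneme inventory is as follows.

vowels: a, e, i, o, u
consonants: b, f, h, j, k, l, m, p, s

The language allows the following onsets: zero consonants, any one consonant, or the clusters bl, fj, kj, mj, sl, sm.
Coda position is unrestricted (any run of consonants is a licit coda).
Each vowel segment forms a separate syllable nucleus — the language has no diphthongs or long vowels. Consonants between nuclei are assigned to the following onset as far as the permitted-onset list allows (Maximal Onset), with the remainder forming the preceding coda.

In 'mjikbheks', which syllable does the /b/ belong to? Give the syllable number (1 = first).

Nuclei (vowels): i, e → 2 syllables.
Between /i/ (V1) and /e/ (V2): cluster /kbh/ — the longest permitted-onset suffix is /h/; onset = /h/, preceding coda = /kb/.
Putting it together: mjikb.heks.
The /b/ is in the coda of syllable 1 (/mjikb/).

1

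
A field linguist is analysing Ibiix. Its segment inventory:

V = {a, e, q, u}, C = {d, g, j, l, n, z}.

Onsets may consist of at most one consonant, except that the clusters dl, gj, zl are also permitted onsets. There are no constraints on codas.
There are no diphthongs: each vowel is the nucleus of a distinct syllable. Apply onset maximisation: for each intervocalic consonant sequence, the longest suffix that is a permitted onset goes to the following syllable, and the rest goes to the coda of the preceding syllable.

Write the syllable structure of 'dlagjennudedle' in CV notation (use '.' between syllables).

CCV.CCVC.CV.CV.CCV

The vowels are a, e, u, e, e — 5 nuclei, so 5 syllables.
Between /a/ (V1) and /e/ (V2): cluster /gj/ — /gj/ is itself a permitted onset, so the whole cluster goes right; preceding coda = ∅.
Between /e/ (V2) and /u/ (V3): /nn/; trying suffixes from longest down, /n/ is the first permitted one, so coda /n/ | onset /n/.
Between /u/ (V3) and /e/ (V4): /d/ → onset of the next syllable (single consonants are always licit onsets).
Between /e/ (V4) and /e/ (V5): /dl/ — entire cluster is a permitted onset → onset /dl/, coda ∅.
Syllabification: dla.gjen.nu.de.dle.
Mapping each syllable to C/V: /dla/ → CCV, /gjen/ → CCVC, /nu/ → CV, /de/ → CV, /dle/ → CCV.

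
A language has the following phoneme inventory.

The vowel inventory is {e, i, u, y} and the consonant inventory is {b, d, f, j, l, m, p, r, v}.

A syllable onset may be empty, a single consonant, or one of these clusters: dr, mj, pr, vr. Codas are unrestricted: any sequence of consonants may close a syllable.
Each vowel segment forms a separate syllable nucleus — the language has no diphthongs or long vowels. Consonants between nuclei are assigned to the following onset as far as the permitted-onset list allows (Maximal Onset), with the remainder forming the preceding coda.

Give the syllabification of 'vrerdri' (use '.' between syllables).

vrer.dri

Vowels present: e, i; each is a nucleus, giving 2 syllables.
σ1/σ2 boundary: /rdr/; trying suffixes from longest down, /dr/ is the first permitted one, so coda /r/ | onset /dr/.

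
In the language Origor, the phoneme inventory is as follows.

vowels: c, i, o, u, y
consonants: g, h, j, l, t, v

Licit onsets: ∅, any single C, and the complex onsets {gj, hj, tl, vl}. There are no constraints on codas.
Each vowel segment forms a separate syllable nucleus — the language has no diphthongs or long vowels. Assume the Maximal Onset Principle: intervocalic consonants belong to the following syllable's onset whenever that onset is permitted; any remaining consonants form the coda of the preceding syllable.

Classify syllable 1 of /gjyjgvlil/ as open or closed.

The vowels are y, i — 2 nuclei, so 2 syllables.
Between /y/ (V1) and /i/ (V2): cluster /jgvl/ — the longest permitted-onset suffix is /vl/; onset = /vl/, preceding coda = /jg/.
Putting it together: gjyjg.vlil.
Syllable 1 is /gjyjg/ with coda /jg/, so it is closed.

closed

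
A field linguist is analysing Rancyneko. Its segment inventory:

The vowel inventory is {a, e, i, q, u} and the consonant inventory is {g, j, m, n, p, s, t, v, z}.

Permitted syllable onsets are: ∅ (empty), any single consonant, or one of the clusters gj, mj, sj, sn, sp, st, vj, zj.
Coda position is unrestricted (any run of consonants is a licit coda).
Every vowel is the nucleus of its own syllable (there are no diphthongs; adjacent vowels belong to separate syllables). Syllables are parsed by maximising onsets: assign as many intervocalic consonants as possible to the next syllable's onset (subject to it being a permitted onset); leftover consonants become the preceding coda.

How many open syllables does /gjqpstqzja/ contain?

2

Vowels present: q, q, a; each is a nucleus, giving 3 syllables.
σ1/σ2 boundary: cluster /pst/ — the longest permitted-onset suffix is /st/; onset = /st/, preceding coda = /p/.
σ2/σ3 boundary: /zj/ is a licit onset in full, so it all attaches to the next syllable.
Putting it together: gjqp.stq.zja.
Classifying each syllable: /gjqp/ (closed), /stq/ (open), /zja/ (open).
Open syllables: 2.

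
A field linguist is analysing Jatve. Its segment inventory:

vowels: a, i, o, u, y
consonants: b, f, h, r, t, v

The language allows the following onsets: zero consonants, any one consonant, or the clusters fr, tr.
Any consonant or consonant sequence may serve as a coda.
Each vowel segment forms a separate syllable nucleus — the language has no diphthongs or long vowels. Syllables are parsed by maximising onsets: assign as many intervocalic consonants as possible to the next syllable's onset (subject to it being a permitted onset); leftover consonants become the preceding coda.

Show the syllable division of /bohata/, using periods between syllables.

bo.ha.ta

Vowels present: o, a, a; each is a nucleus, giving 3 syllables.
V1 /o/ – V2 /a/: /h/ → onset of the next syllable (single consonants are always licit onsets).
V2 /a/ – V3 /a/: /t/ → onset of the next syllable (single consonants are always licit onsets).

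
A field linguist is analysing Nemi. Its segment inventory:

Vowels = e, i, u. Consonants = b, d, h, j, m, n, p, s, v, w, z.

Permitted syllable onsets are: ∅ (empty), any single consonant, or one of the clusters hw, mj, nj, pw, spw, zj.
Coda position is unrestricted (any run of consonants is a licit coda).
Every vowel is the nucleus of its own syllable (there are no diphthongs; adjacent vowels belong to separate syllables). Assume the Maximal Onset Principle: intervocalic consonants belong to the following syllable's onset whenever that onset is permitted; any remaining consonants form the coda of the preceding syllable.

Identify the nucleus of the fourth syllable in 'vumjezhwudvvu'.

Vowels present: u, e, u, u; each is a nucleus, giving 4 syllables.
The fourth nucleus (vowel 4 from the left) is /u/.

u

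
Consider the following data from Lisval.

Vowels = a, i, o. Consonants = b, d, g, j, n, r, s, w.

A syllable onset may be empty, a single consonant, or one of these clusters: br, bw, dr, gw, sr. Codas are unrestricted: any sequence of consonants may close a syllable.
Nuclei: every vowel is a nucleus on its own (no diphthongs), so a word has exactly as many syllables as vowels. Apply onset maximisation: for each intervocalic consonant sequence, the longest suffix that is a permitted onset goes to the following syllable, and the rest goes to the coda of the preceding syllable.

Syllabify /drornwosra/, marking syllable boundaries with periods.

drorn.wo.sra

Nuclei (vowels): o, o, a → 3 syllables.
V1 /o/ – V2 /o/: cluster /rnw/ — the longest permitted-onset suffix is /w/; onset = /w/, preceding coda = /rn/.
V2 /o/ – V3 /a/: cluster /sr/ — /sr/ is itself a permitted onset, so the whole cluster goes right; preceding coda = ∅.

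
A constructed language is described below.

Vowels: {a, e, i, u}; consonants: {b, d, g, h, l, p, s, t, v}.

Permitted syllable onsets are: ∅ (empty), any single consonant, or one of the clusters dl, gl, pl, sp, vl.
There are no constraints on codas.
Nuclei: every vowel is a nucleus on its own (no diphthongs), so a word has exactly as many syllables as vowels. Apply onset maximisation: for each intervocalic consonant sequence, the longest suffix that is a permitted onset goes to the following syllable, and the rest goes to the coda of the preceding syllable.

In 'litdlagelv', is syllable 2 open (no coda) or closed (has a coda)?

open

Nuclei (vowels): i, a, e → 3 syllables.
/i…a/ gap (V1→V2): cluster /tdl/ — the longest permitted-onset suffix is /dl/; onset = /dl/, preceding coda = /t/.
/a…e/ gap (V2→V3): /g/ is a single consonant, so it becomes the next onset.
Result: lit.dla.gelv.
Syllable 2 is /dla/; it ends in its nucleus with no coda, so it is open.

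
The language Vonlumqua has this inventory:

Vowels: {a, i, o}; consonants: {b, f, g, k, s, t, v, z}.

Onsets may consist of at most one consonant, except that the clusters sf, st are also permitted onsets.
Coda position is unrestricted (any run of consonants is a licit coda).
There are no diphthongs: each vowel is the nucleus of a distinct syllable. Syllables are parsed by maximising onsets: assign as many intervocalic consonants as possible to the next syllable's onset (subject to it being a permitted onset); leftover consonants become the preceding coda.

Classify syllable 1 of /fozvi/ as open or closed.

Nuclei (vowels): o, i → 2 syllables.
Between /o/ (V1) and /i/ (V2): cluster /zv/ — the longest permitted-onset suffix is /v/; onset = /v/, preceding coda = /z/.
So the parse is foz.vi.
Syllable 1 is /foz/ with coda /z/, so it is closed.

closed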